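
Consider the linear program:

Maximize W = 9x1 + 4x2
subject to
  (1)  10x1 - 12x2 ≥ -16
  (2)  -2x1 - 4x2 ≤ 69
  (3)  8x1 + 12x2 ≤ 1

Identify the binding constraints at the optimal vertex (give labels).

Corner points and W = 9x1 + 4x2:
  (-223/16, -329/32) → W = -2665/16
  (-5/6, 23/36) → W = -89/18
  (104, -277/4) → W = 659

The maximum is at (104, -277/4). Substituting into each constraint, equality holds for (2) and (3); the remaining constraints have slack.

(2) and (3)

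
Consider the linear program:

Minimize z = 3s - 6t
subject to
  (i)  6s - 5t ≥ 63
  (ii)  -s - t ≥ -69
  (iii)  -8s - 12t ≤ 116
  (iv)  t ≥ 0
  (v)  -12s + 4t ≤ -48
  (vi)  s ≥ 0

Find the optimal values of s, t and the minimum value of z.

Feasible corners and z = 3s - 6t:
  (408/11, 351/11) → z = -882/11
  (21/2, 0) → z = 63/2
  (69, 0) → z = 207

s = 408/11, t = 351/11, minimum z = -882/11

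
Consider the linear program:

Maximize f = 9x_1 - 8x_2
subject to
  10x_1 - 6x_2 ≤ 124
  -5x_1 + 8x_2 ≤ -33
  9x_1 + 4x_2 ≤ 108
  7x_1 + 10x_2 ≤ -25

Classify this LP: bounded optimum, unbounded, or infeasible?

From the feasible point (545/71, -559/71), moving in the direction (-6, -10) keeps every constraint satisfied while f increases without bound.

unbounded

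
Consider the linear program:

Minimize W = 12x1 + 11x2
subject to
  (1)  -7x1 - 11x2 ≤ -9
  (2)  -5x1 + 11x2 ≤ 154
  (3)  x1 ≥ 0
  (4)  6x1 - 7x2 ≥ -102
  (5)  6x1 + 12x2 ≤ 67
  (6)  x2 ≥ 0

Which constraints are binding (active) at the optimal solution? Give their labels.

(1) and (3)

Corner points and W = 12x1 + 11x2:
  (0, 9/11) → W = 9
  (9/7, 0) → W = 108/7
  (0, 67/12) → W = 737/12
  (67/6, 0) → W = 134

The minimum is at (0, 9/11). Substituting into each constraint, equality holds for (1) and (3); the remaining constraints have slack.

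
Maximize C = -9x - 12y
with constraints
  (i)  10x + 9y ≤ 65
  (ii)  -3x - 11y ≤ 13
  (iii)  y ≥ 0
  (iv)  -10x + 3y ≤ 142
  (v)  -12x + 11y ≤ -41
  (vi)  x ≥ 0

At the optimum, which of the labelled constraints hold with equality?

Vertices and C = -9x - 12y:
  (13/2, 0) → C = -117/2
  (542/109, 185/109) → C = -7098/109
  (41/12, 0) → C = -123/4

The maximum is at (41/12, 0). Substituting into each constraint, equality holds for (iii) and (v); the remaining constraints have slack.

(iii) and (v)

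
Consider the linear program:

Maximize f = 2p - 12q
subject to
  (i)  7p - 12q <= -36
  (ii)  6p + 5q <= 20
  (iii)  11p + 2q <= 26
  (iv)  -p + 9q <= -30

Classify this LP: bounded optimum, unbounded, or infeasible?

From the feasible point (-228/17, -82/17), moving in the direction (-12, -7) keeps every constraint satisfied while f increases without bound.

unbounded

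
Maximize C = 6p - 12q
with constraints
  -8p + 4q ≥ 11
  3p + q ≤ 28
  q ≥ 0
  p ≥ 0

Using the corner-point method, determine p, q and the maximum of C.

p = 0, q = 11/4, maximum C = -33

Feasible corners and C = 6p - 12q:
  (101/20, 257/20) → C = -1239/10
  (0, 11/4) → C = -33
  (0, 28) → C = -336

At the optimal vertex, -8p + 4q = 11 and p = 0.
Solving simultaneously gives p = 0, q = 11/4.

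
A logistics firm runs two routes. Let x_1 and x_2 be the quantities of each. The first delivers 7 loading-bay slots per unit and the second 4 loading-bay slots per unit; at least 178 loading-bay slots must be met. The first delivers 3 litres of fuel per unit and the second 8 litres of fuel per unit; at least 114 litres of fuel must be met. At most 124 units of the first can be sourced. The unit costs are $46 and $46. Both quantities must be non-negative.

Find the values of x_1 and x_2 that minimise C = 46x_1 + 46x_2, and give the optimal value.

Feasible corners and C = 46x_1 + 46x_2:
  (0, 89/2) → C = 2047
  (38, 0) → C = 1748
  (124, 0) → C = 5704
  (22, 6) → C = 1288
The feasible region is unbounded (it extends along (0, 1)), but C strictly increases along every unbounded feasible direction, so there is no improving ray and the minimum is attained at a vertex.

The binding constraints are 7x_1 + 4x_2 = 178 and 3x_1 + 8x_2 = 114.
Solving simultaneously gives x_1 = 22, x_2 = 6.

x_1 = 22, x_2 = 6, minimum C = 1288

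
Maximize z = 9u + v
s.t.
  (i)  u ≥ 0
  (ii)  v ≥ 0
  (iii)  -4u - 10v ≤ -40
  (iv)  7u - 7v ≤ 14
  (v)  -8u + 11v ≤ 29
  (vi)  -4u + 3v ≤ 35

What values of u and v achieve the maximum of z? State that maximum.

u = 17, v = 15, maximum z = 168

Corner points and z = 9u + v:
  (30/7, 16/7) → z = 286/7
  (75/62, 109/31) → z = 893/62
  (17, 15) → z = 168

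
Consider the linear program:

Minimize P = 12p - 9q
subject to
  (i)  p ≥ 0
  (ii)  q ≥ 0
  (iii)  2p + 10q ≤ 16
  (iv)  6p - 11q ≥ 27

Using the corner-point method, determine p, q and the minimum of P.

Feasible corners and P = 12p - 9q:
  (8, 0) → P = 96
  (9/2, 0) → P = 54
  (223/41, 21/41) → P = 2487/41

The optimum lies where q = 0 and 6p - 11q = 27.
Solving simultaneously gives p = 9/2, q = 0.

p = 9/2, q = 0, minimum P = 54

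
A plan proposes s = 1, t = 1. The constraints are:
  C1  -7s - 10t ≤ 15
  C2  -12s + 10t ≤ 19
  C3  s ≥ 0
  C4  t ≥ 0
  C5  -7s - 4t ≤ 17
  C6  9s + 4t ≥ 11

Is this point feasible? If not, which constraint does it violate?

feasible

C1: -17 ≤ 15 ✓
C2: -2 ≤ 19 ✓
C3: 1 ≥ 0 ✓
C4: 1 ≥ 0 ✓
C5: -11 ≤ 17 ✓
C6: 13 ≥ 11 ✓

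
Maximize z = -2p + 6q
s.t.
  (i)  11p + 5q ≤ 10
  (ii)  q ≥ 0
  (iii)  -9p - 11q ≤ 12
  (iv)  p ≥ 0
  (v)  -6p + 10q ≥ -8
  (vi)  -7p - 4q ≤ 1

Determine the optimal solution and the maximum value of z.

p = 0, q = 2, maximum z = 12

Corner points and z = -2p + 6q:
  (10/11, 0) → z = -20/11
  (0, 2) → z = 12
  (0, 0) → z = 0

The binding constraints are 11p + 5q = 10 and p = 0.
Solving simultaneously gives p = 0, q = 2.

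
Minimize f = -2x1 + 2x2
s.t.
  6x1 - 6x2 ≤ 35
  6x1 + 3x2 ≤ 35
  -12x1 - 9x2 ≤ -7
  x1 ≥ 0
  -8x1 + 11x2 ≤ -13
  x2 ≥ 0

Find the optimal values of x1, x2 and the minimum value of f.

Corner points and f = -2x1 + 2x2:
  (35/6, 0) → f = -35/3
  (212/45, 101/45) → f = -74/15
  (13/8, 0) → f = -13/4

At the optimal vertex, 6x1 - 6x2 = 35 and 6x1 + 3x2 = 35.
Solving simultaneously gives x1 = 35/6, x2 = 0.

x1 = 35/6, x2 = 0, minimum f = -35/3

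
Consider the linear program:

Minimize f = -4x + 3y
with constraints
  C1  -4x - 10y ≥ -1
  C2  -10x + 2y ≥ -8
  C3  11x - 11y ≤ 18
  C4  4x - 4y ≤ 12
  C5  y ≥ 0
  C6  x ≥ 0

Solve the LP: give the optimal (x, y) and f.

x = 1/4, y = 0, minimum f = -1

Extreme points and f = -4x + 3y:
  (1/4, 0) → f = -1
  (0, 1/10) → f = 3/10
  (0, 0) → f = 0

At the optimal vertex, -4x - 10y = -1 and y = 0.
Solving simultaneously gives x = 1/4, y = 0.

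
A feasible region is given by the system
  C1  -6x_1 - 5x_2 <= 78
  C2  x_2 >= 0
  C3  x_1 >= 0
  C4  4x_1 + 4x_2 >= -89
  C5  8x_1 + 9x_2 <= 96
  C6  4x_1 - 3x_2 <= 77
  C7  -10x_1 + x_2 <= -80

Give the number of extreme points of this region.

3

Intersecting each pair of boundary lines and keeping only the points that satisfy every inequality leaves:
  (12, 0)
  (8, 0)
  (408/49, 160/49)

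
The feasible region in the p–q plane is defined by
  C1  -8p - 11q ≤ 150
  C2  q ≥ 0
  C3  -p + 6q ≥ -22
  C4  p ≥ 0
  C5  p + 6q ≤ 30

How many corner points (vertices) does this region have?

4

The feasible vertices (each the meet of two boundaries and inside every other half-plane) are:
  (22, 0)
  (0, 0)
  (26, 2/3)
  (0, 5)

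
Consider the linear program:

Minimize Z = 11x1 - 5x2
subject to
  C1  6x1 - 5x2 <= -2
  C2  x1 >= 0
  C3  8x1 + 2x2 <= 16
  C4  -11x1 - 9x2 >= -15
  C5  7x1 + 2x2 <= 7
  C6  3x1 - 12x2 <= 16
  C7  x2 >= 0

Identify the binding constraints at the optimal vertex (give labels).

Vertices and Z = 11x1 - 5x2:
  (0, 2/5) → Z = -2
  (57/109, 112/109) → Z = 67/109
  (0, 5/3) → Z = -25/3

The minimum is at (0, 5/3). Substituting into each constraint, equality holds for C2 and C4; the remaining constraints have slack.

C2 and C4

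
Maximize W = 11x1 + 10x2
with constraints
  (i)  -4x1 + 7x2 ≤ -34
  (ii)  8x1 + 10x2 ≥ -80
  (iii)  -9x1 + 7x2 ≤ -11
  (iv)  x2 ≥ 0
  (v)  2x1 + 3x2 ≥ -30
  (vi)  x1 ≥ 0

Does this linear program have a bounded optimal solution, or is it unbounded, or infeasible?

From the feasible point (17/2, 0), moving in the direction (7, 4) keeps every constraint satisfied while W increases without bound.

unbounded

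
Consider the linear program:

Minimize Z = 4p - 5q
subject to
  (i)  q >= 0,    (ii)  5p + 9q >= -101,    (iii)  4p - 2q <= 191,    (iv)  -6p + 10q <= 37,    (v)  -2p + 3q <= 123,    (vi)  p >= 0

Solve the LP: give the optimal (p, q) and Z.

p = 0, q = 37/10, minimum Z = -37/2

Feasible corners and Z = 4p - 5q:
  (191/4, 0) → Z = 191
  (0, 0) → Z = 0
  (496/7, 647/14) → Z = 733/14
  (0, 37/10) → Z = -37/2

The binding constraints are -6p + 10q = 37 and p = 0.
Solving simultaneously gives p = 0, q = 37/10.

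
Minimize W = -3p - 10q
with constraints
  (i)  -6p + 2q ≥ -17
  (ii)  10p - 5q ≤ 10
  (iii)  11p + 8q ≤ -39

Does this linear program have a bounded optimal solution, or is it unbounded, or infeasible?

unbounded

From the feasible point (-23/27, -100/27), moving in the direction (-8, 11) keeps every constraint satisfied while W decreases without bound.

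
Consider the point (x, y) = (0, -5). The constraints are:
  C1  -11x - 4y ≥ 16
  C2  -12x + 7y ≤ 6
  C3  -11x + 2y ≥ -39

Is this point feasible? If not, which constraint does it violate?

C1: 20 ≥ 16 ✓
C2: -35 ≤ 6 ✓
C3: -10 ≥ -39 ✓

feasible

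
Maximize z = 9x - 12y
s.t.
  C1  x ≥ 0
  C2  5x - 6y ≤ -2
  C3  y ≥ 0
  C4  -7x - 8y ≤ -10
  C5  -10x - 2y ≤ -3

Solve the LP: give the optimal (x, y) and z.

x = 22/41, y = 32/41, maximum z = -186/41

The feasible region is unbounded (it extends along (0, 1), (6, 5)), but z strictly decreases along every unbounded feasible direction, so there is no improving ray and the maximum is attained at a vertex.

At the optimal vertex, 5x - 6y = -2 and -7x - 8y = -10.
Solving simultaneously gives x = 22/41, y = 32/41.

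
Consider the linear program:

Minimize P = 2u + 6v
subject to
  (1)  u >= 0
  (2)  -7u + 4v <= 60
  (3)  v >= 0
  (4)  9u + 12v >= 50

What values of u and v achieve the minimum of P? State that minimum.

Extreme points and P = 2u + 6v:
  (0, 15) → P = 90
  (0, 25/6) → P = 25
  (50/9, 0) → P = 100/9
The feasible region is unbounded (it extends along (1, 0), (4, 7)), but P strictly increases along every unbounded feasible direction, so there is no improving ray and the minimum is attained at a vertex.

The optimum lies where v = 0 and 9u + 12v = 50.
Solving simultaneously gives u = 50/9, v = 0.

u = 50/9, v = 0, minimum P = 100/9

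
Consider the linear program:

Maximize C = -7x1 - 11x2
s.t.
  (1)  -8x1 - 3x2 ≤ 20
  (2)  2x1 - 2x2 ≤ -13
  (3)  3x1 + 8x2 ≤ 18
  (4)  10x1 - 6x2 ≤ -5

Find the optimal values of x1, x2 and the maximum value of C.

x1 = -79/22, x2 = 32/11, maximum C = -151/22

Feasible corners and C = -7x1 - 11x2:
  (-79/22, 32/11) → C = -151/22
  (-214/55, 204/55) → C = -746/55
  (-34/11, 75/22) → C = -349/22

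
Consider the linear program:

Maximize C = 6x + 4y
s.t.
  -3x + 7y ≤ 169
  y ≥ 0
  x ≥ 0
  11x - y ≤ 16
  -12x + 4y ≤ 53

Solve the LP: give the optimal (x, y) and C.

x = 117/32, y = 775/32, maximum C = 1901/16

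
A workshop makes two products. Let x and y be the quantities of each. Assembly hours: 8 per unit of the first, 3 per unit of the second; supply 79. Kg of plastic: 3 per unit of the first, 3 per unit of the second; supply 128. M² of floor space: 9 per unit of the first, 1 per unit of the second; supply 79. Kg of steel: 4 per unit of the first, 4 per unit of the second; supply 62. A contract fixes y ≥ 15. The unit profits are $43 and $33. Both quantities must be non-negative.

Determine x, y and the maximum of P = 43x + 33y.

x = 1/2, y = 15, maximum P = 1033/2

Corner points and P = 43x + 33y:
  (0, 31/2) → P = 1023/2
  (0, 15) → P = 495
  (1/2, 15) → P = 1033/2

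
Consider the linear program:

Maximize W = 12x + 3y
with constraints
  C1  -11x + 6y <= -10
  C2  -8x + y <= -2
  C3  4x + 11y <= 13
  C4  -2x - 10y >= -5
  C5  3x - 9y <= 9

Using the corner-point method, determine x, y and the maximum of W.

x = 45/16, y = -1/16, maximum W = 537/16

The optimum lies where -2x - 10y = -5 and 3x - 9y = 9.
Solving simultaneously gives x = 45/16, y = -1/16.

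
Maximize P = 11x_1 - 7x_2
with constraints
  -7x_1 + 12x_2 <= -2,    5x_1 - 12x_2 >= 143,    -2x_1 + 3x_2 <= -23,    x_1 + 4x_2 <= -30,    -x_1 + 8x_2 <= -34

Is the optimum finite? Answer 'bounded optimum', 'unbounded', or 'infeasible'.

unbounded

From the feasible point (-17, -19), moving in the direction (4, -1) keeps every constraint satisfied while P increases without bound.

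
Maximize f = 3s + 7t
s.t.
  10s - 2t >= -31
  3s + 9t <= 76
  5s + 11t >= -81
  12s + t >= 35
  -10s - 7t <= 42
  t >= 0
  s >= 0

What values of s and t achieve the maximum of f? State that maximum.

Vertices and f = 3s + 7t:
  (239/105, 269/35) → f = 2122/35
  (76/3, 0) → f = 76
  (35/12, 0) → f = 35/4

At the optimal vertex, 3s + 9t = 76 and t = 0.
Solving simultaneously gives s = 76/3, t = 0.

s = 76/3, t = 0, maximum f = 76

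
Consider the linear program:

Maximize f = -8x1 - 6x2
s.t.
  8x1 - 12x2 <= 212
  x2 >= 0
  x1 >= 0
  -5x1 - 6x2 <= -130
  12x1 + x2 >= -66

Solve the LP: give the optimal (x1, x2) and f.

x1 = 0, x2 = 65/3, maximum f = -130

Vertices and f = -8x1 - 6x2:
  (53/2, 0) → f = -212
  (26, 0) → f = -208
  (0, 65/3) → f = -130
The feasible region is unbounded (it extends along (0, 1), (3, 2)), but f strictly decreases along every unbounded feasible direction, so there is no improving ray and the maximum is attained at a vertex.

The optimum lies where x1 = 0 and -5x1 - 6x2 = -130.
Solving simultaneously gives x1 = 0, x2 = 65/3.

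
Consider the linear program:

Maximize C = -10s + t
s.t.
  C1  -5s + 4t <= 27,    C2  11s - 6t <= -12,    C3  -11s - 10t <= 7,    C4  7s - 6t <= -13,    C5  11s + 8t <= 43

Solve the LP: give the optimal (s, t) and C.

s = -149/47, t = 131/47, maximum C = 1621/47

Vertices and C = -10s + t:
  (-149/47, 131/47) → C = 1621/47
  (-11/21, 128/21) → C = 34/3
  (1/4, 59/24) → C = -1/24
  (81/77, 55/14) → C = -145/22
  (-43/34, 47/68) → C = 907/68

The binding constraints are -5s + 4t = 27 and -11s - 10t = 7.
Solving simultaneously gives s = -149/47, t = 131/47.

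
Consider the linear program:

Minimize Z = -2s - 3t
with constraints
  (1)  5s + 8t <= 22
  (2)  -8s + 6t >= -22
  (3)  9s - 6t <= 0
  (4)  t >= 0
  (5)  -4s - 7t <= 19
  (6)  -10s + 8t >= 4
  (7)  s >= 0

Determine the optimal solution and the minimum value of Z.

s = 6/5, t = 2, minimum Z = -42/5

Vertices and Z = -2s - 3t:
  (6/5, 2) → Z = -42/5
  (0, 11/4) → Z = -33/4
  (0, 1/2) → Z = -3/2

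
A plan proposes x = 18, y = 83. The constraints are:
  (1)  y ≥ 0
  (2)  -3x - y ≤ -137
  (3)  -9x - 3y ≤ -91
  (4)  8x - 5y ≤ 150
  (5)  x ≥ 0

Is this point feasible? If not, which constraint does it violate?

feasible

(1): 83 ≥ 0 ✓
(2): -137 ≤ -137 ✓
(3): -411 ≤ -91 ✓
(4): -271 ≤ 150 ✓
(5): 18 ≥ 0 ✓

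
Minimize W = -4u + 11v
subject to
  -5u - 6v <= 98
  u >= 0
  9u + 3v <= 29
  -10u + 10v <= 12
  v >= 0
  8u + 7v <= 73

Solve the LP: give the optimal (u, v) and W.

u = 29/9, v = 0, minimum W = -116/9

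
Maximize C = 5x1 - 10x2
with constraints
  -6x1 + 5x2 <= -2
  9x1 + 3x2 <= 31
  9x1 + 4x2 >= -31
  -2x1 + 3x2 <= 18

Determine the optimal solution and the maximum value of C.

Feasible corners and C = 5x1 - 10x2:
  (23/9, 8/3) → C = -125/9
  (-49/23, -68/23) → C = 435/23
  (217/9, -62) → C = 6665/9

x1 = 217/9, x2 = -62, maximum C = 6665/9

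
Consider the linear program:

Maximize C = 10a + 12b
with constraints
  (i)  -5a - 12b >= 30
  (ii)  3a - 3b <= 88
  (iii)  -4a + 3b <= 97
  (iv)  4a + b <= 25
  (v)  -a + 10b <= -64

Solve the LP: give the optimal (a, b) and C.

a = 330/43, b = -245/43, maximum C = 360/43

Extreme points and C = 10a + 12b:
  (330/43, -245/43) → C = 360/43
  (234/31, -175/31) → C = 240/31
  (-185, -643/3) → C = -4422
  (163/15, -277/15) → C = -1694/15
  (-1162/37, -353/37) → C = -15856/37

The binding constraints are -5a - 12b = 30 and 4a + b = 25.
Solving simultaneously gives a = 330/43, b = -245/43.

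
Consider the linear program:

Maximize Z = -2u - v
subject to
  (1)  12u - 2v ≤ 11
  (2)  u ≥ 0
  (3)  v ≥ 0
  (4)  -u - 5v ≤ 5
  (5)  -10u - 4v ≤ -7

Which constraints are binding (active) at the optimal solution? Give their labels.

Feasible corners and Z = -2u - v:
  (11/12, 0) → Z = -11/6
  (0, 7/4) → Z = -7/4
  (7/10, 0) → Z = -7/5
The feasible region is unbounded (it extends along (0, 1), (1, 6)), but Z strictly decreases along every unbounded feasible direction, so there is no improving ray and the maximum is attained at a vertex.

The maximum is at (7/10, 0). Substituting into each constraint, equality holds for (3) and (5); the remaining constraints have slack.

(3) and (5)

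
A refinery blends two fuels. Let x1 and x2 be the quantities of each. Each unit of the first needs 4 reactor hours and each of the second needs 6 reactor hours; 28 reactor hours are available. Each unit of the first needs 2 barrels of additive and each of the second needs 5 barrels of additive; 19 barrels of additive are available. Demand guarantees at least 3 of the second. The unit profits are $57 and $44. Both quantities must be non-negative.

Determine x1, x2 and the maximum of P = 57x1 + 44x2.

Feasible corners and P = 57x1 + 44x2:
  (0, 19/5) → P = 836/5
  (0, 3) → P = 132
  (2, 3) → P = 246

At the optimal vertex, 2x1 + 5x2 = 19 and x2 = 3.
Solving simultaneously gives x1 = 2, x2 = 3.

x1 = 2, x2 = 3, maximum P = 246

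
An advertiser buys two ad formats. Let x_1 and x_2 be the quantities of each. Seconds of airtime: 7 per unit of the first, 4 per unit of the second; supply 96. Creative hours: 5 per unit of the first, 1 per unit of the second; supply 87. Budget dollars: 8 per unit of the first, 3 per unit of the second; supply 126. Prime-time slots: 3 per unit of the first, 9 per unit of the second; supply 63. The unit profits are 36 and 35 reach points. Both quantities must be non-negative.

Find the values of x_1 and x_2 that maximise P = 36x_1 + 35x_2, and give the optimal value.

Vertices and P = 36x_1 + 35x_2:
  (0, 0) → P = 0
  (0, 7) → P = 245
  (96/7, 0) → P = 3456/7
  (12, 3) → P = 537

x_1 = 12, x_2 = 3, maximum P = 537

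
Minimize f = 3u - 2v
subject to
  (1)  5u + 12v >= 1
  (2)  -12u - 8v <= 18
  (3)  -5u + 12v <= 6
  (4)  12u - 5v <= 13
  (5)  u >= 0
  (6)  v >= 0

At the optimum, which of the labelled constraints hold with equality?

Vertices and f = 3u - 2v:
  (0, 1/12) → f = -1/6
  (1/5, 0) → f = 3/5
  (186/119, 137/119) → f = 284/119
  (0, 1/2) → f = -1
  (13/12, 0) → f = 13/4

The minimum is at (0, 1/2). Substituting into each constraint, equality holds for (3) and (5); the remaining constraints have slack.

(3) and (5)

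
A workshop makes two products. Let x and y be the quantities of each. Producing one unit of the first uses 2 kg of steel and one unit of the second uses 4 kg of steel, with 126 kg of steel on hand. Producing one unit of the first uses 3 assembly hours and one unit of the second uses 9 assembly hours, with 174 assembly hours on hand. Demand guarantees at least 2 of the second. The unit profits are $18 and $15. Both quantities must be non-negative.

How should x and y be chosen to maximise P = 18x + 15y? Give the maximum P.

x = 52, y = 2, maximum P = 966

Feasible corners and P = 18x + 15y:
  (0, 58/3) → P = 290
  (0, 2) → P = 30
  (52, 2) → P = 966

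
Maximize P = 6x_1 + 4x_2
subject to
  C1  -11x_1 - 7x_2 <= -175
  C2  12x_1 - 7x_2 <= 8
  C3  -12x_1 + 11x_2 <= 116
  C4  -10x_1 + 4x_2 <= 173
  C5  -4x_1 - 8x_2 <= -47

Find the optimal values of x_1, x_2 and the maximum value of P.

Feasible corners and P = 6x_1 + 4x_2:
  (183/23, 2012/161) → P = 15734/161
  (1113/205, 3376/205) → P = 20182/205
  (75/4, 31) → P = 473/2

x_1 = 75/4, x_2 = 31, maximum P = 473/2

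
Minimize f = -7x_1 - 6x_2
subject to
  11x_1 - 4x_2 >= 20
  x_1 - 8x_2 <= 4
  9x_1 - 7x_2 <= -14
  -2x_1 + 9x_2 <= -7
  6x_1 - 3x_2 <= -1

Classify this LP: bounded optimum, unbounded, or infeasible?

infeasible

The boundaries 11x_1 - 4x_2 = 20 and 6x_1 - 3x_2 = -1 meet at (64/9, 131/9), but that point violates -2x_1 + 9x_2 ≤ -7. Every candidate vertex is excluded by some other constraint, so the feasible region is empty.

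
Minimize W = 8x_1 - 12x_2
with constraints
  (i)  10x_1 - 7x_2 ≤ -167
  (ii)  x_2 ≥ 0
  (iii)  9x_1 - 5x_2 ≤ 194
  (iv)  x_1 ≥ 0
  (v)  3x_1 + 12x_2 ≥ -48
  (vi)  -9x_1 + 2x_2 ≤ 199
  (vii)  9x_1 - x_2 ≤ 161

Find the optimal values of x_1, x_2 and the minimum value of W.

x_1 = 521/9, x_2 = 360, minimum W = -34712/9

The binding constraints are -9x_1 + 2x_2 = 199 and 9x_1 - x_2 = 161.
Solving simultaneously gives x_1 = 521/9, x_2 = 360.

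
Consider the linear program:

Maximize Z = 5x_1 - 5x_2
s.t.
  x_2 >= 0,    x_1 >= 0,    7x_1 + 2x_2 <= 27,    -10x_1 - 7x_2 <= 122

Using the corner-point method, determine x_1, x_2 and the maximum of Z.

Vertices and Z = 5x_1 - 5x_2:
  (0, 0) → Z = 0
  (27/7, 0) → Z = 135/7
  (0, 27/2) → Z = -135/2

At the optimal vertex, x_2 = 0 and 7x_1 + 2x_2 = 27.
Solving simultaneously gives x_1 = 27/7, x_2 = 0.

x_1 = 27/7, x_2 = 0, maximum Z = 135/7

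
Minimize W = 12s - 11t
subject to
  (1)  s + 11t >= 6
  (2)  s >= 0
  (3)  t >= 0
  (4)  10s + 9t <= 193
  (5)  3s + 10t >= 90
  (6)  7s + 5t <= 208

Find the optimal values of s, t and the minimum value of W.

s = 0, t = 193/9, minimum W = -2123/9

Extreme points and W = 12s - 11t:
  (0, 193/9) → W = -2123/9
  (0, 9) → W = -99
  (1120/73, 321/73) → W = 9909/73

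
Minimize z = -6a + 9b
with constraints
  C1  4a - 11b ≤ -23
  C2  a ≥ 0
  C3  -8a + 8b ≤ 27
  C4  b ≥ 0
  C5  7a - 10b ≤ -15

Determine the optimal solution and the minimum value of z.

Feasible corners and z = -6a + 9b:
  (0, 23/11) → z = 207/11
  (65/37, 101/37) → z = 519/37
  (0, 27/8) → z = 243/8
The feasible region is unbounded (it extends along (1, 1), (10, 7)), but z strictly increases along every unbounded feasible direction, so there is no improving ray and the minimum is attained at a vertex.

a = 65/37, b = 101/37, minimum z = 519/37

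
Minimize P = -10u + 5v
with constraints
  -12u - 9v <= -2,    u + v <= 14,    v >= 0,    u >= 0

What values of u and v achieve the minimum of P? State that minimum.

Vertices and P = -10u + 5v:
  (1/6, 0) → P = -5/3
  (0, 2/9) → P = 10/9
  (14, 0) → P = -140
  (0, 14) → P = 70

At the optimal vertex, u + v = 14 and v = 0.
Solving simultaneously gives u = 14, v = 0.

u = 14, v = 0, minimum P = -140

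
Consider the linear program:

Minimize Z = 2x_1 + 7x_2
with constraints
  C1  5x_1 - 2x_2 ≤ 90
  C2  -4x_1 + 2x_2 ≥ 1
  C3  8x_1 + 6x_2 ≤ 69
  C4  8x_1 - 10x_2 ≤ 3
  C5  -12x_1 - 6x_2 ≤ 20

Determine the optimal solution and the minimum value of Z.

x_1 = -13/12, x_2 = -7/6, minimum Z = -31/3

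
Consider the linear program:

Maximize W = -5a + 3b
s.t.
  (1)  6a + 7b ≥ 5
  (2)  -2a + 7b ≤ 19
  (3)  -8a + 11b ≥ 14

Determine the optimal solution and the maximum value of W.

a = -7/4, b = 31/14, maximum W = 431/28

Feasible corners and W = -5a + 3b:
  (-7/4, 31/14) → W = 431/28
  (-43/122, 62/61) → W = 587/122
  (111/34, 62/17) → W = -183/34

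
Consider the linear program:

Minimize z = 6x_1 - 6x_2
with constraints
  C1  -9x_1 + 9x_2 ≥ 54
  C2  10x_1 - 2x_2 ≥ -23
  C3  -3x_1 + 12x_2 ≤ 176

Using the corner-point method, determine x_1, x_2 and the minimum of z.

At the optimal vertex, 10x_1 - 2x_2 = -23 and -3x_1 + 12x_2 = 176.
Solving simultaneously gives x_1 = 2/3, x_2 = 89/6.

x_1 = 2/3, x_2 = 89/6, minimum z = -85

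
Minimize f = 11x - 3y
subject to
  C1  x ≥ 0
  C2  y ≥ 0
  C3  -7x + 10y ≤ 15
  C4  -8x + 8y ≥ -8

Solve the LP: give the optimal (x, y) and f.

Vertices and f = 11x - 3y:
  (0, 0) → f = 0
  (0, 3/2) → f = -9/2
  (1, 0) → f = 11
  (25/3, 22/3) → f = 209/3

x = 0, y = 3/2, minimum f = -9/2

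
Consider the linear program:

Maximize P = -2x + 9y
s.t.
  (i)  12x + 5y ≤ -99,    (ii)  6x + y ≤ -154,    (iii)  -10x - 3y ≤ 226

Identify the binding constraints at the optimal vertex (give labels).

(i) and (iii)

Vertices and P = -2x + 9y:
  (-671/18, 209/3) → P = 6314/9
  (-119/2, 123) → P = 1226
  (-59/2, 23) → P = 266

The maximum is at (-119/2, 123). Substituting into each constraint, equality holds for (i) and (iii); the remaining constraints have slack.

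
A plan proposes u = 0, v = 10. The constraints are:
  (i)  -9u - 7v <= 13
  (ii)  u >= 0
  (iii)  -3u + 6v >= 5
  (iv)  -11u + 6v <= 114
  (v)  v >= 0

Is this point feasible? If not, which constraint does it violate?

(i): -70 ≤ 13 ✓
(ii): 0 ≥ 0 ✓
(iii): 60 ≥ 5 ✓
(iv): 60 ≤ 114 ✓
(v): 10 ≥ 0 ✓

feasible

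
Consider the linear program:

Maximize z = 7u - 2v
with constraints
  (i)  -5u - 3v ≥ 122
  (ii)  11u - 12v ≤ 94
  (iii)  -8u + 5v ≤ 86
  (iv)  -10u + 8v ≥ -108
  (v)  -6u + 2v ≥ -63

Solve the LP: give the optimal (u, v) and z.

u = -394/31, v = -604/31, maximum z = -50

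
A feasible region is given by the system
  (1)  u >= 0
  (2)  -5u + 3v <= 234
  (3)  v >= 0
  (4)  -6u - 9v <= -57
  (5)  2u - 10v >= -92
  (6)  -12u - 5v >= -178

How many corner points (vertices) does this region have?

5

Intersecting each pair of boundary lines and keeping only the points that satisfy every inequality leaves:
  (0, 19/3)
  (0, 46/5)
  (19/2, 0)
  (89/6, 0)
  (132/13, 146/13)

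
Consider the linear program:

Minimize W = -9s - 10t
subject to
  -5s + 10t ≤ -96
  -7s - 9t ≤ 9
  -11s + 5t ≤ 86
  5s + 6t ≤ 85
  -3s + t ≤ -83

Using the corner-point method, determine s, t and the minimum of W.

Corner points and W = -9s - 10t:
  (273, -640/3) → W = -971/3
  (369/17, -304/17) → W = -281/17
  (583/23, -160/23) → W = -3647/23

At the optimal vertex, -7s - 9t = 9 and 5s + 6t = 85.
Solving simultaneously gives s = 273, t = -640/3.

s = 273, t = -640/3, minimum W = -971/3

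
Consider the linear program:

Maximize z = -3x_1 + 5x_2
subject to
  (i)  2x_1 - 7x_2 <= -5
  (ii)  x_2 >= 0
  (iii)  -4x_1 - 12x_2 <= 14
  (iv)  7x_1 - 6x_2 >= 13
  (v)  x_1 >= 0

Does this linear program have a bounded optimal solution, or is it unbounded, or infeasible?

From the feasible point (121/37, 61/37), moving in the direction (6, 7) keeps every constraint satisfied while z increases without bound.

unbounded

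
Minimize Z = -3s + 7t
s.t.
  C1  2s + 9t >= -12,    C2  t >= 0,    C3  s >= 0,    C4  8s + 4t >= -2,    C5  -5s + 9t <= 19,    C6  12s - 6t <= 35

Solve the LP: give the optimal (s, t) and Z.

s = 35/12, t = 0, minimum Z = -35/4

Corner points and Z = -3s + 7t:
  (0, 0) → Z = 0
  (35/12, 0) → Z = -35/4
  (0, 19/9) → Z = 133/9
  (11/2, 31/6) → Z = 59/3

At the optimal vertex, t = 0 and 12s - 6t = 35.
Solving simultaneously gives s = 35/12, t = 0.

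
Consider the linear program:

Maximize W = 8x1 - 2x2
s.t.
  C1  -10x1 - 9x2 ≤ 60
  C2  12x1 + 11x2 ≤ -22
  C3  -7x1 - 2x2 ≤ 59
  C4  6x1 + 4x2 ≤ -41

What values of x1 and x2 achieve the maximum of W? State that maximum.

Feasible corners and W = 8x1 - 2x2:
  (-411/43, 170/43) → W = -3628/43
  (-129/14, 25/7) → W = -566/7
  (-77/8, 67/16) → W = -683/8

x1 = -129/14, x2 = 25/7, maximum W = -566/7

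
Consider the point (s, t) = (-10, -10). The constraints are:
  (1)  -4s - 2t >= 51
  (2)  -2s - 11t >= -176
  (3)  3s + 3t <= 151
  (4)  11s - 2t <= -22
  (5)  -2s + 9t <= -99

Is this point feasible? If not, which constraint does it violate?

Constraint (5): -2s + 9t = -70, which is not ≤ -99. All other constraints are satisfied.

not feasible — violates (5)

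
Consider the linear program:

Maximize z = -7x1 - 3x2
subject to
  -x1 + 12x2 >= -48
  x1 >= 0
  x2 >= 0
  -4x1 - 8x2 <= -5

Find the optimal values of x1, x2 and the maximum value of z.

Extreme points and z = -7x1 - 3x2:
  (48, 0) → z = -336
  (0, 5/8) → z = -15/8
  (5/4, 0) → z = -35/4
The feasible region is unbounded (it extends along (0, 1), (12, 1)), but z strictly decreases along every unbounded feasible direction, so there is no improving ray and the maximum is attained at a vertex.

x1 = 0, x2 = 5/8, maximum z = -15/8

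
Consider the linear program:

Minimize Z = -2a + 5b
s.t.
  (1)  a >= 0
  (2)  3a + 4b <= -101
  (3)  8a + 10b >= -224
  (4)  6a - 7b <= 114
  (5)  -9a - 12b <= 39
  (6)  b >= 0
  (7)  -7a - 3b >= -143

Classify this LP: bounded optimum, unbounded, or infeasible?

infeasible

Constraints 3a + 4b ≤ -101 and -9a - 12b ≤ 39 have parallel boundaries but demand opposite sides — no point can satisfy both, so the region is empty.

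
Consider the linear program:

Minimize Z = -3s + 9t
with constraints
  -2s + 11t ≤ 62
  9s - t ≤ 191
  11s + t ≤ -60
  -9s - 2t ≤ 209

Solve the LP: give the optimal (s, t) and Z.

Vertices and Z = -3s + 9t:
  (-722/123, 562/123) → Z = 2408/41
  (-2423/103, 140/103) → Z = 8529/103
  (131/20, -2641/20) → Z = -12081/10
  (173/27, -400/3) → Z = -10973/9

s = 173/27, t = -400/3, minimum Z = -10973/9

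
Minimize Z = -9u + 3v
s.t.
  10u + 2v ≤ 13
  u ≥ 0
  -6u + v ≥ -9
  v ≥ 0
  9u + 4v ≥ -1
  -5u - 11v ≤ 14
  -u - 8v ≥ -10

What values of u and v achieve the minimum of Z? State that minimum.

u = 13/10, v = 0, minimum Z = -117/10

Corner points and Z = -9u + 3v:
  (13/10, 0) → Z = -117/10
  (14/13, 29/26) → Z = -165/26
  (0, 0) → Z = 0
  (0, 5/4) → Z = 15/4

The binding constraints are 10u + 2v = 13 and v = 0.
Solving simultaneously gives u = 13/10, v = 0.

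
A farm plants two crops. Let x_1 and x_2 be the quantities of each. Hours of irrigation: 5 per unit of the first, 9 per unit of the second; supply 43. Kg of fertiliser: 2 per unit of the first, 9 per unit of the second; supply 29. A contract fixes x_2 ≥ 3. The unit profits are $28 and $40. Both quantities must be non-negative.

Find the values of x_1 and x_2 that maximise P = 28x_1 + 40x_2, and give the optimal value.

Feasible corners and P = 28x_1 + 40x_2:
  (0, 29/9) → P = 1160/9
  (0, 3) → P = 120
  (1, 3) → P = 148

x_1 = 1, x_2 = 3, maximum P = 148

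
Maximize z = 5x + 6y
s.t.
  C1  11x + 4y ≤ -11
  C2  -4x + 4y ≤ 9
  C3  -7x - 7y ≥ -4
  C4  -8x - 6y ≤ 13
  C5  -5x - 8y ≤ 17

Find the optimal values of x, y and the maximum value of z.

Corner points and z = 5x + 6y:
  (-4/3, 11/12) → z = -7/6
  (-7/17, -55/34) → z = -200/17
  (-53/28, 5/14) → z = -205/28

At the optimal vertex, 11x + 4y = -11 and -4x + 4y = 9.
Solving simultaneously gives x = -4/3, y = 11/12.

x = -4/3, y = 11/12, maximum z = -7/6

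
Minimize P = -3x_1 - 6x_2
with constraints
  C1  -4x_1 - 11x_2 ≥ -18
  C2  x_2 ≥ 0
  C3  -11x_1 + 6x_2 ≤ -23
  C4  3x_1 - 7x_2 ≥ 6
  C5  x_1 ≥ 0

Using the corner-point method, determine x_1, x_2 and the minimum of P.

Extreme points and P = -3x_1 - 6x_2:
  (9/2, 0) → P = -27/2
  (192/61, 30/61) → P = -756/61
  (23/11, 0) → P = -69/11
  (125/59, 3/59) → P = -393/59

At the optimal vertex, -4x_1 - 11x_2 = -18 and x_2 = 0.
Solving simultaneously gives x_1 = 9/2, x_2 = 0.

x_1 = 9/2, x_2 = 0, minimum P = -27/2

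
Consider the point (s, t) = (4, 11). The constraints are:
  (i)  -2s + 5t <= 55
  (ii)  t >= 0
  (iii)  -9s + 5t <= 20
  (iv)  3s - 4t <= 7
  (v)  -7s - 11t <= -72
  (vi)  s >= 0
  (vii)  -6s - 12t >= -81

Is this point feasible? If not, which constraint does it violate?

not feasible — violates (vii)

Constraint (vii): -6s - 12t = -156, which is not ≥ -81. All other constraints are satisfied.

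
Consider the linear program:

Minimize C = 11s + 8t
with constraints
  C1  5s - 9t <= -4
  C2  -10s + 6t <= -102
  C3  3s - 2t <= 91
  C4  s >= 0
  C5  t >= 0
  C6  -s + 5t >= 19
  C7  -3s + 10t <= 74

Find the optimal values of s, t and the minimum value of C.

Corner points and C = 11s + 8t:
  (157/10, 55/6) → C = 7381/30
  (626/23, 358/23) → C = 9750/23
  (732/41, 523/41) → C = 12236/41

s = 157/10, t = 55/6, minimum C = 7381/30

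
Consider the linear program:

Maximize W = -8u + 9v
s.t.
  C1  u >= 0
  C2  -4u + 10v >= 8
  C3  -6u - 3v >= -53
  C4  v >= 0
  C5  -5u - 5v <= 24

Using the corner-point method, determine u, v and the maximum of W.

u = 0, v = 53/3, maximum W = 159

Vertices and W = -8u + 9v:
  (0, 4/5) → W = 36/5
  (0, 53/3) → W = 159
  (253/36, 65/18) → W = -427/18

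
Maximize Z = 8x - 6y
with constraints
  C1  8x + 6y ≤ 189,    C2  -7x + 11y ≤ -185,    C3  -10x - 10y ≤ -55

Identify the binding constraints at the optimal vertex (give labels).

Vertices and Z = 8x - 6y:
  (3189/130, -157/130) → Z = 13227/65
  (78, -145/2) → Z = 1059
  (491/36, -293/36) → Z = 2843/18

The maximum is at (78, -145/2). Substituting into each constraint, equality holds for C1 and C3; the remaining constraints have slack.

C1 and C3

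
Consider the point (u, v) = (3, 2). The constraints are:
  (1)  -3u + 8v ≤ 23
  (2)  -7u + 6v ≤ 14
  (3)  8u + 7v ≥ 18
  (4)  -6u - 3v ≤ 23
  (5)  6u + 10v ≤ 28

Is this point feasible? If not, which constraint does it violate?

not feasible — violates (5)

Constraint (5): 6u + 10v = 38, which is not ≤ 28. All other constraints are satisfied.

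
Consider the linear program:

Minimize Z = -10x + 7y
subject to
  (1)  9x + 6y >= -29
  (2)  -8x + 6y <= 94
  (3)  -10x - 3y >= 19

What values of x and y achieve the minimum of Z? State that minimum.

x = -9/11, y = -119/33, minimum Z = -563/33

Extreme points and Z = -10x + 7y:
  (-123/17, 307/51) → Z = 5839/51
  (-9/11, -119/33) → Z = -563/33
  (-33/7, 197/21) → Z = 2369/21

The optimum lies where 9x + 6y = -29 and -10x - 3y = 19.
Solving simultaneously gives x = -9/11, y = -119/33.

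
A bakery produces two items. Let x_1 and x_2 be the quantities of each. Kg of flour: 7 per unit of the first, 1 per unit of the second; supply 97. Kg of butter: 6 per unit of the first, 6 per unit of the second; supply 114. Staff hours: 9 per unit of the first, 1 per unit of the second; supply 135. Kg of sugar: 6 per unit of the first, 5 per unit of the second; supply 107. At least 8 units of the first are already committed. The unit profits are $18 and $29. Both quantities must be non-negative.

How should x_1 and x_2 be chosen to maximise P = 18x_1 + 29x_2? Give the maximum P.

Corner points and P = 18x_1 + 29x_2:
  (97/7, 0) → P = 1746/7
  (8, 0) → P = 144
  (378/29, 167/29) → P = 11647/29
  (12, 7) → P = 419
  (8, 11) → P = 463

At the optimal vertex, 6x_1 + 6x_2 = 114 and x_1 = 8.
Solving simultaneously gives x_1 = 8, x_2 = 11.

x_1 = 8, x_2 = 11, maximum P = 463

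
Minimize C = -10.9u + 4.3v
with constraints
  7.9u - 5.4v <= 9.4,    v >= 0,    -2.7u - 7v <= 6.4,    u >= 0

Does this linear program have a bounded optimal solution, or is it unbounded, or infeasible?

unbounded

From the feasible point (94/79, 0), moving in the direction (5.4, 7.9) keeps every constraint satisfied while C decreases without bound.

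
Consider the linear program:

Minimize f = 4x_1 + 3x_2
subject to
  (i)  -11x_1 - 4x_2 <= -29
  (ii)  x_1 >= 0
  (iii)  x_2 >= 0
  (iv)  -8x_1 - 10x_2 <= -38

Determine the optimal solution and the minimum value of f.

x_1 = 23/13, x_2 = 31/13, minimum f = 185/13

Extreme points and f = 4x_1 + 3x_2:
  (0, 29/4) → f = 87/4
  (23/13, 31/13) → f = 185/13
  (19/4, 0) → f = 19
The feasible region is unbounded (it extends along (0, 1), (1, 0)), but f strictly increases along every unbounded feasible direction, so there is no improving ray and the minimum is attained at a vertex.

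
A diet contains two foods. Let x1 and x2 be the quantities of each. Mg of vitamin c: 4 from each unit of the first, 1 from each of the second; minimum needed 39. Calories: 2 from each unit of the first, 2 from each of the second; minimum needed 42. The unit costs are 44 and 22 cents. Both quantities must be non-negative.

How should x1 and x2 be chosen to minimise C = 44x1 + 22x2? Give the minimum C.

Corner points and C = 44x1 + 22x2:
  (0, 39) → C = 858
  (21, 0) → C = 924
  (6, 15) → C = 594
The feasible region is unbounded (it extends along (0, 1), (1, 0)), but C strictly increases along every unbounded feasible direction, so there is no improving ray and the minimum is attained at a vertex.

x1 = 6, x2 = 15, minimum C = 594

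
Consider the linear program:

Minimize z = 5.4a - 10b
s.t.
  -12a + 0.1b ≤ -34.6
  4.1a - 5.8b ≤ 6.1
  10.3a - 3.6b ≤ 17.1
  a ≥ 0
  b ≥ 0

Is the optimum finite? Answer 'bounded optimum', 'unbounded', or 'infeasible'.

unbounded

From the feasible point (12285/4217, 15118/4217), moving in the direction (0.1, 12) keeps every constraint satisfied while z decreases without bound.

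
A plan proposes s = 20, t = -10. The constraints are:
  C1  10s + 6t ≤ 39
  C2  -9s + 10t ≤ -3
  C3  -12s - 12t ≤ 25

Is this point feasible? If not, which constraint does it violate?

Constraint C1: 10s + 6t = 140, which is not ≤ 39. All other constraints are satisfied.

not feasible — violates C1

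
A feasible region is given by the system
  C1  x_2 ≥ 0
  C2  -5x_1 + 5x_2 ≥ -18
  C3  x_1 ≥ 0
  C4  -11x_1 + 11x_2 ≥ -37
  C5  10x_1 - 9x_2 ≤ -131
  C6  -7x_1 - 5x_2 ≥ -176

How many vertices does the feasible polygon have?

3

Pairwise boundary intersections that survive every other constraint:
  (0, 131/9)
  (0, 176/5)
  (929/113, 2677/113)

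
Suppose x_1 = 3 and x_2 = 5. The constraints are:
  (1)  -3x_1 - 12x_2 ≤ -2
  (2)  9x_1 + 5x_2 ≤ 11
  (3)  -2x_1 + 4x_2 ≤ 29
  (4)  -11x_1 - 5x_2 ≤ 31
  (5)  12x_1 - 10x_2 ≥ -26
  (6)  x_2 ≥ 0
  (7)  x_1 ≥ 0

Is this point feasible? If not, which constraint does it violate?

not feasible — violates (2)

Constraint (2): 9x_1 + 5x_2 = 52, which is not ≤ 11. All other constraints are satisfied.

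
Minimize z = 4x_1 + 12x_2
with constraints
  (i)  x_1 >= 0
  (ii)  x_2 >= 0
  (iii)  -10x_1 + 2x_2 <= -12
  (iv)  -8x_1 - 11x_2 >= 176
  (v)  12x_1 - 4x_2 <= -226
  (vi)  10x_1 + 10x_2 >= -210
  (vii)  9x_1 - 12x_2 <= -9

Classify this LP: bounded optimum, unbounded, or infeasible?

infeasible

The boundaries -10x_1 + 2x_2 = -12 and 12x_1 - 4x_2 = -226 meet at (125/4, 601/4), but that point violates -8x_1 - 11x_2 ≥ 176. Every candidate vertex is excluded by some other constraint, so the feasible region is empty.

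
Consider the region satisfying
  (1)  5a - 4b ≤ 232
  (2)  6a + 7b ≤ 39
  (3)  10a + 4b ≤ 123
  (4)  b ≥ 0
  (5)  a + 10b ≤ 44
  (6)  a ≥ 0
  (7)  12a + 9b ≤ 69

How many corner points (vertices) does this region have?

5

Intersecting each pair of boundary lines and keeping only the points that satisfy every inequality leaves:
  (82/53, 225/53)
  (22/5, 9/5)
  (0, 0)
  (23/4, 0)
  (0, 22/5)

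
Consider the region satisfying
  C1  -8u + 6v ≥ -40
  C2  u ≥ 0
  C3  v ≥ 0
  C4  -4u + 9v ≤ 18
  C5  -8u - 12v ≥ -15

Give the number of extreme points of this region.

The feasible vertices (each the meet of two boundaries and inside every other half-plane) are:
  (0, 0)
  (0, 5/4)
  (15/8, 0)

3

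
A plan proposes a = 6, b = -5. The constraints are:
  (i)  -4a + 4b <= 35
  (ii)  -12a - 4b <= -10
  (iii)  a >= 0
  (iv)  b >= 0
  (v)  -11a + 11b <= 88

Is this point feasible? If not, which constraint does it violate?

Constraint (iv): b = -5, which is not ≥ 0. All other constraints are satisfied.

not feasible — violates (iv)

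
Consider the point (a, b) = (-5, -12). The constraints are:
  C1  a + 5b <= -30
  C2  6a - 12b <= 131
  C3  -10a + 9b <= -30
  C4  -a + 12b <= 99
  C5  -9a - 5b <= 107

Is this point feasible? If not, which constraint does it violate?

feasible

C1: -65 ≤ -30 ✓
C2: 114 ≤ 131 ✓
C3: -58 ≤ -30 ✓
C4: -139 ≤ 99 ✓
C5: 105 ≤ 107 ✓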